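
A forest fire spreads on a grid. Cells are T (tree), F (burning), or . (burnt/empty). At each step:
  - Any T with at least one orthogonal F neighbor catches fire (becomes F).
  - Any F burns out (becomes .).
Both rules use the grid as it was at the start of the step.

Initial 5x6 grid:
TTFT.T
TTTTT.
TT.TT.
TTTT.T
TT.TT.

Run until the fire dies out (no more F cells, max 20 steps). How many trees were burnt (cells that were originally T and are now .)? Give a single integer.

Step 1: +3 fires, +1 burnt (F count now 3)
Step 2: +3 fires, +3 burnt (F count now 3)
Step 3: +4 fires, +3 burnt (F count now 4)
Step 4: +4 fires, +4 burnt (F count now 4)
Step 5: +4 fires, +4 burnt (F count now 4)
Step 6: +2 fires, +4 burnt (F count now 2)
Step 7: +0 fires, +2 burnt (F count now 0)
Fire out after step 7
Initially T: 22, now '.': 28
Total burnt (originally-T cells now '.'): 20

Answer: 20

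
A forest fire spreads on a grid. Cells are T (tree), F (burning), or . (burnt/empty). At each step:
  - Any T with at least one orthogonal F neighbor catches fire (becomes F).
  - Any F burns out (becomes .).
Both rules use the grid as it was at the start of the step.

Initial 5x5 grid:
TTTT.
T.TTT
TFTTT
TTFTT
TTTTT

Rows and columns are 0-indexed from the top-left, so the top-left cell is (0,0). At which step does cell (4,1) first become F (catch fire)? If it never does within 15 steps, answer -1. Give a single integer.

Step 1: cell (4,1)='T' (+5 fires, +2 burnt)
Step 2: cell (4,1)='F' (+7 fires, +5 burnt)
  -> target ignites at step 2
Step 3: cell (4,1)='.' (+6 fires, +7 burnt)
Step 4: cell (4,1)='.' (+3 fires, +6 burnt)
Step 5: cell (4,1)='.' (+0 fires, +3 burnt)
  fire out at step 5

2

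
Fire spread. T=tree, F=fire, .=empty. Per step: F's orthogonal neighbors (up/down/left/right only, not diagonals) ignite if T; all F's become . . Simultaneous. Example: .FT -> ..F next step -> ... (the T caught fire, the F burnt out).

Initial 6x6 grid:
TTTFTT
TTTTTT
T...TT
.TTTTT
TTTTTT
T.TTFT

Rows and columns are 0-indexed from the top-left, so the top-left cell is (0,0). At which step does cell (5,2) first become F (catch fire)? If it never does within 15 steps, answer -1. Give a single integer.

Step 1: cell (5,2)='T' (+6 fires, +2 burnt)
Step 2: cell (5,2)='F' (+8 fires, +6 burnt)
  -> target ignites at step 2
Step 3: cell (5,2)='.' (+7 fires, +8 burnt)
Step 4: cell (5,2)='.' (+4 fires, +7 burnt)
Step 5: cell (5,2)='.' (+3 fires, +4 burnt)
Step 6: cell (5,2)='.' (+1 fires, +3 burnt)
Step 7: cell (5,2)='.' (+0 fires, +1 burnt)
  fire out at step 7

2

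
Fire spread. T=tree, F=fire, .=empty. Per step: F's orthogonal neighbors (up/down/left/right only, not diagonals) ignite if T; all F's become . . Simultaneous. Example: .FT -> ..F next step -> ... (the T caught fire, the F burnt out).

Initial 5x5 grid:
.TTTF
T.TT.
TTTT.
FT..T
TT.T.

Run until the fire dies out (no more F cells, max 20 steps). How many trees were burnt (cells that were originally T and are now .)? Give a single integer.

Step 1: +4 fires, +2 burnt (F count now 4)
Step 2: +5 fires, +4 burnt (F count now 5)
Step 3: +4 fires, +5 burnt (F count now 4)
Step 4: +0 fires, +4 burnt (F count now 0)
Fire out after step 4
Initially T: 15, now '.': 23
Total burnt (originally-T cells now '.'): 13

Answer: 13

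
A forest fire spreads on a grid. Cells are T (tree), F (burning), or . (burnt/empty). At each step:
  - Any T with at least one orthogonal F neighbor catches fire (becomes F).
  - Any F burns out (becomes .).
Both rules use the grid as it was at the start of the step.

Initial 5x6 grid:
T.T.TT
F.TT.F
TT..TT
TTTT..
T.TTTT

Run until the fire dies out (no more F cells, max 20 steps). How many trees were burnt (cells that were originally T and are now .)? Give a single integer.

Step 1: +4 fires, +2 burnt (F count now 4)
Step 2: +4 fires, +4 burnt (F count now 4)
Step 3: +2 fires, +4 burnt (F count now 2)
Step 4: +1 fires, +2 burnt (F count now 1)
Step 5: +2 fires, +1 burnt (F count now 2)
Step 6: +1 fires, +2 burnt (F count now 1)
Step 7: +1 fires, +1 burnt (F count now 1)
Step 8: +1 fires, +1 burnt (F count now 1)
Step 9: +0 fires, +1 burnt (F count now 0)
Fire out after step 9
Initially T: 19, now '.': 27
Total burnt (originally-T cells now '.'): 16

Answer: 16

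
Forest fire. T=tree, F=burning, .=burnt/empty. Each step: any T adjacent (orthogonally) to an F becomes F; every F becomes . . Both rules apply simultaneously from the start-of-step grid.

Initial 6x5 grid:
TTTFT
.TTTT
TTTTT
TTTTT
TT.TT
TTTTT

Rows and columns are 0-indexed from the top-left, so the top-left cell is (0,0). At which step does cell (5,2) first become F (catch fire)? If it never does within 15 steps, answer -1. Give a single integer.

Step 1: cell (5,2)='T' (+3 fires, +1 burnt)
Step 2: cell (5,2)='T' (+4 fires, +3 burnt)
Step 3: cell (5,2)='T' (+5 fires, +4 burnt)
Step 4: cell (5,2)='T' (+4 fires, +5 burnt)
Step 5: cell (5,2)='T' (+4 fires, +4 burnt)
Step 6: cell (5,2)='F' (+4 fires, +4 burnt)
  -> target ignites at step 6
Step 7: cell (5,2)='.' (+2 fires, +4 burnt)
Step 8: cell (5,2)='.' (+1 fires, +2 burnt)
Step 9: cell (5,2)='.' (+0 fires, +1 burnt)
  fire out at step 9

6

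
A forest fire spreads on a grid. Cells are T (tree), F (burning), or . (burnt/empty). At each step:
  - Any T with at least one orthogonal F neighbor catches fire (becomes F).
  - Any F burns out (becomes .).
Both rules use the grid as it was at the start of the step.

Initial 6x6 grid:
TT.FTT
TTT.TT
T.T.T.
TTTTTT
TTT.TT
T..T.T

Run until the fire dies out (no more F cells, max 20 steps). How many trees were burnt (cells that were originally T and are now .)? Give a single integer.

Step 1: +1 fires, +1 burnt (F count now 1)
Step 2: +2 fires, +1 burnt (F count now 2)
Step 3: +2 fires, +2 burnt (F count now 2)
Step 4: +1 fires, +2 burnt (F count now 1)
Step 5: +3 fires, +1 burnt (F count now 3)
Step 6: +2 fires, +3 burnt (F count now 2)
Step 7: +4 fires, +2 burnt (F count now 4)
Step 8: +3 fires, +4 burnt (F count now 3)
Step 9: +3 fires, +3 burnt (F count now 3)
Step 10: +3 fires, +3 burnt (F count now 3)
Step 11: +1 fires, +3 burnt (F count now 1)
Step 12: +0 fires, +1 burnt (F count now 0)
Fire out after step 12
Initially T: 26, now '.': 35
Total burnt (originally-T cells now '.'): 25

Answer: 25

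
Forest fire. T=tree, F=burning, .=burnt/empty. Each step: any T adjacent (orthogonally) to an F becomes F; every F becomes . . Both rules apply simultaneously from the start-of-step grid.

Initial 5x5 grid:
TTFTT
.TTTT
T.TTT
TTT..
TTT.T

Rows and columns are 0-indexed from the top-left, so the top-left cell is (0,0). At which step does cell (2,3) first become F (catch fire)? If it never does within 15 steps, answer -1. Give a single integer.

Step 1: cell (2,3)='T' (+3 fires, +1 burnt)
Step 2: cell (2,3)='T' (+5 fires, +3 burnt)
Step 3: cell (2,3)='F' (+3 fires, +5 burnt)
  -> target ignites at step 3
Step 4: cell (2,3)='.' (+3 fires, +3 burnt)
Step 5: cell (2,3)='.' (+2 fires, +3 burnt)
Step 6: cell (2,3)='.' (+2 fires, +2 burnt)
Step 7: cell (2,3)='.' (+0 fires, +2 burnt)
  fire out at step 7

3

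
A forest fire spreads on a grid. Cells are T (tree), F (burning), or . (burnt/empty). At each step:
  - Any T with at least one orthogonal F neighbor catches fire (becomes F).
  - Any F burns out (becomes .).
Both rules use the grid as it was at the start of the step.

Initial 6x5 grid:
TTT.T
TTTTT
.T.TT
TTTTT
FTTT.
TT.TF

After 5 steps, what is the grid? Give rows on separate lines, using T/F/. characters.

Step 1: 4 trees catch fire, 2 burn out
  TTT.T
  TTTTT
  .T.TT
  FTTTT
  .FTT.
  FT.F.
Step 2: 4 trees catch fire, 4 burn out
  TTT.T
  TTTTT
  .T.TT
  .FTTT
  ..FF.
  .F...
Step 3: 3 trees catch fire, 4 burn out
  TTT.T
  TTTTT
  .F.TT
  ..FFT
  .....
  .....
Step 4: 3 trees catch fire, 3 burn out
  TTT.T
  TFTTT
  ...FT
  ....F
  .....
  .....
Step 5: 5 trees catch fire, 3 burn out
  TFT.T
  F.FFT
  ....F
  .....
  .....
  .....

TFT.T
F.FFT
....F
.....
.....
.....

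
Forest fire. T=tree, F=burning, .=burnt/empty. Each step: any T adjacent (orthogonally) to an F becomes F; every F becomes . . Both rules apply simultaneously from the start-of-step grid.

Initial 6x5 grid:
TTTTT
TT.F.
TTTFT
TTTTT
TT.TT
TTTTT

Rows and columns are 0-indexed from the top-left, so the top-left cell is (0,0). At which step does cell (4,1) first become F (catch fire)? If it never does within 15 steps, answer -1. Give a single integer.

Step 1: cell (4,1)='T' (+4 fires, +2 burnt)
Step 2: cell (4,1)='T' (+6 fires, +4 burnt)
Step 3: cell (4,1)='T' (+6 fires, +6 burnt)
Step 4: cell (4,1)='F' (+6 fires, +6 burnt)
  -> target ignites at step 4
Step 5: cell (4,1)='.' (+2 fires, +6 burnt)
Step 6: cell (4,1)='.' (+1 fires, +2 burnt)
Step 7: cell (4,1)='.' (+0 fires, +1 burnt)
  fire out at step 7

4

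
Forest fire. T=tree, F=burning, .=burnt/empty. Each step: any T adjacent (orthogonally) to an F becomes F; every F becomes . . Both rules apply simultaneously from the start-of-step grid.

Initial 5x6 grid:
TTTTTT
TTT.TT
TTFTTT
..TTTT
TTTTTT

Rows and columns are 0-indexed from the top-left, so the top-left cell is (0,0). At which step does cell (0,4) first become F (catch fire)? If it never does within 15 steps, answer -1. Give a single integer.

Step 1: cell (0,4)='T' (+4 fires, +1 burnt)
Step 2: cell (0,4)='T' (+6 fires, +4 burnt)
Step 3: cell (0,4)='T' (+8 fires, +6 burnt)
Step 4: cell (0,4)='F' (+6 fires, +8 burnt)
  -> target ignites at step 4
Step 5: cell (0,4)='.' (+2 fires, +6 burnt)
Step 6: cell (0,4)='.' (+0 fires, +2 burnt)
  fire out at step 6

4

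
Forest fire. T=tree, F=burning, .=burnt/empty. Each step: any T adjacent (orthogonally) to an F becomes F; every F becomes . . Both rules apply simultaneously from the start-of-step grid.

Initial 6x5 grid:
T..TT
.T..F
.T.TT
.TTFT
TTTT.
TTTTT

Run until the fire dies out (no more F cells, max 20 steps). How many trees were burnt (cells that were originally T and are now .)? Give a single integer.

Answer: 18

Derivation:
Step 1: +6 fires, +2 burnt (F count now 6)
Step 2: +4 fires, +6 burnt (F count now 4)
Step 3: +4 fires, +4 burnt (F count now 4)
Step 4: +3 fires, +4 burnt (F count now 3)
Step 5: +1 fires, +3 burnt (F count now 1)
Step 6: +0 fires, +1 burnt (F count now 0)
Fire out after step 6
Initially T: 19, now '.': 29
Total burnt (originally-T cells now '.'): 18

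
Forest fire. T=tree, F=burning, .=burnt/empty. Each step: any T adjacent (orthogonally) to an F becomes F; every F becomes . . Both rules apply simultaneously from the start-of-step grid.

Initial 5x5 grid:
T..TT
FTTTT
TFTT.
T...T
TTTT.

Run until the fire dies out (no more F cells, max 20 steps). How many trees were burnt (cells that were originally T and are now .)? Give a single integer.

Step 1: +4 fires, +2 burnt (F count now 4)
Step 2: +3 fires, +4 burnt (F count now 3)
Step 3: +2 fires, +3 burnt (F count now 2)
Step 4: +3 fires, +2 burnt (F count now 3)
Step 5: +2 fires, +3 burnt (F count now 2)
Step 6: +1 fires, +2 burnt (F count now 1)
Step 7: +0 fires, +1 burnt (F count now 0)
Fire out after step 7
Initially T: 16, now '.': 24
Total burnt (originally-T cells now '.'): 15

Answer: 15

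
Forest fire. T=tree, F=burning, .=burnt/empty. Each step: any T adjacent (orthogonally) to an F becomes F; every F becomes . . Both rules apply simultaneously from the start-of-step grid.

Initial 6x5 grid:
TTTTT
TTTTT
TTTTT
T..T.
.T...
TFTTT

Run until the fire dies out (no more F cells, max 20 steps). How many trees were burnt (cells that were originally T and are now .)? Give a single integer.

Step 1: +3 fires, +1 burnt (F count now 3)
Step 2: +1 fires, +3 burnt (F count now 1)
Step 3: +1 fires, +1 burnt (F count now 1)
Step 4: +0 fires, +1 burnt (F count now 0)
Fire out after step 4
Initially T: 22, now '.': 13
Total burnt (originally-T cells now '.'): 5

Answer: 5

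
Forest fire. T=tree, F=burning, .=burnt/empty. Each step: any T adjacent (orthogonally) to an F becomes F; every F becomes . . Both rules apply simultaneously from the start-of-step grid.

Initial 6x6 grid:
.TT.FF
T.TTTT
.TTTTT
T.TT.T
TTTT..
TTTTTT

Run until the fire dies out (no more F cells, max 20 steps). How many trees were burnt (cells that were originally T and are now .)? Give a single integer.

Answer: 25

Derivation:
Step 1: +2 fires, +2 burnt (F count now 2)
Step 2: +3 fires, +2 burnt (F count now 3)
Step 3: +3 fires, +3 burnt (F count now 3)
Step 4: +3 fires, +3 burnt (F count now 3)
Step 5: +4 fires, +3 burnt (F count now 4)
Step 6: +2 fires, +4 burnt (F count now 2)
Step 7: +3 fires, +2 burnt (F count now 3)
Step 8: +3 fires, +3 burnt (F count now 3)
Step 9: +2 fires, +3 burnt (F count now 2)
Step 10: +0 fires, +2 burnt (F count now 0)
Fire out after step 10
Initially T: 26, now '.': 35
Total burnt (originally-T cells now '.'): 25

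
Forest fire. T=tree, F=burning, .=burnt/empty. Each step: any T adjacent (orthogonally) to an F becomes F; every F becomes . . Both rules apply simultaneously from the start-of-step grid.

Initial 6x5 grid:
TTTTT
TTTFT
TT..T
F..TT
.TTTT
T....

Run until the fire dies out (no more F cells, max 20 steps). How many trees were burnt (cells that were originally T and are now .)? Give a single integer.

Step 1: +4 fires, +2 burnt (F count now 4)
Step 2: +6 fires, +4 burnt (F count now 6)
Step 3: +3 fires, +6 burnt (F count now 3)
Step 4: +2 fires, +3 burnt (F count now 2)
Step 5: +1 fires, +2 burnt (F count now 1)
Step 6: +1 fires, +1 burnt (F count now 1)
Step 7: +1 fires, +1 burnt (F count now 1)
Step 8: +0 fires, +1 burnt (F count now 0)
Fire out after step 8
Initially T: 19, now '.': 29
Total burnt (originally-T cells now '.'): 18

Answer: 18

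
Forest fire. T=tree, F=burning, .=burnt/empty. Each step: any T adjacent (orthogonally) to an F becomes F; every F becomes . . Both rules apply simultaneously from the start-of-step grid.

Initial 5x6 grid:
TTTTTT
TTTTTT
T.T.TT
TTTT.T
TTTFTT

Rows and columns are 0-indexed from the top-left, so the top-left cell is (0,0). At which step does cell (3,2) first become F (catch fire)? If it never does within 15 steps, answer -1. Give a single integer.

Step 1: cell (3,2)='T' (+3 fires, +1 burnt)
Step 2: cell (3,2)='F' (+3 fires, +3 burnt)
  -> target ignites at step 2
Step 3: cell (3,2)='.' (+4 fires, +3 burnt)
Step 4: cell (3,2)='.' (+3 fires, +4 burnt)
Step 5: cell (3,2)='.' (+6 fires, +3 burnt)
Step 6: cell (3,2)='.' (+5 fires, +6 burnt)
Step 7: cell (3,2)='.' (+2 fires, +5 burnt)
Step 8: cell (3,2)='.' (+0 fires, +2 burnt)
  fire out at step 8

2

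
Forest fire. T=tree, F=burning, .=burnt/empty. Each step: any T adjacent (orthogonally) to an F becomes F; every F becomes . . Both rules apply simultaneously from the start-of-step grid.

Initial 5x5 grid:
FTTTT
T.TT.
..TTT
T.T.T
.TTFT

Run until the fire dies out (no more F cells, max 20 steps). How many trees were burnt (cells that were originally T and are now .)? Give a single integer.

Answer: 15

Derivation:
Step 1: +4 fires, +2 burnt (F count now 4)
Step 2: +4 fires, +4 burnt (F count now 4)
Step 3: +4 fires, +4 burnt (F count now 4)
Step 4: +3 fires, +4 burnt (F count now 3)
Step 5: +0 fires, +3 burnt (F count now 0)
Fire out after step 5
Initially T: 16, now '.': 24
Total burnt (originally-T cells now '.'): 15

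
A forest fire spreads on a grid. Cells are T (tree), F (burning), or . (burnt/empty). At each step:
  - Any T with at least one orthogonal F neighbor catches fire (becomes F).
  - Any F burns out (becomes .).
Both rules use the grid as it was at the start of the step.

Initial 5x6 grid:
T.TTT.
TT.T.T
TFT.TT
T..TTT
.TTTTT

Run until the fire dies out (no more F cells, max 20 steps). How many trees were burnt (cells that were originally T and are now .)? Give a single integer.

Answer: 6

Derivation:
Step 1: +3 fires, +1 burnt (F count now 3)
Step 2: +2 fires, +3 burnt (F count now 2)
Step 3: +1 fires, +2 burnt (F count now 1)
Step 4: +0 fires, +1 burnt (F count now 0)
Fire out after step 4
Initially T: 21, now '.': 15
Total burnt (originally-T cells now '.'): 6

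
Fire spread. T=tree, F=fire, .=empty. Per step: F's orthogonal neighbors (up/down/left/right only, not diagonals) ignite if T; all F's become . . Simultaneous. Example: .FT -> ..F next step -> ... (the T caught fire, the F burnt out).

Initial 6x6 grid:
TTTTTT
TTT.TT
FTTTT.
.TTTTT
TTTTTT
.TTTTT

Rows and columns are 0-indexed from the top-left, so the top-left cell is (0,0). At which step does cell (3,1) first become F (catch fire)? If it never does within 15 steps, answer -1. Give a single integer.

Step 1: cell (3,1)='T' (+2 fires, +1 burnt)
Step 2: cell (3,1)='F' (+4 fires, +2 burnt)
  -> target ignites at step 2
Step 3: cell (3,1)='.' (+5 fires, +4 burnt)
Step 4: cell (3,1)='.' (+6 fires, +5 burnt)
Step 5: cell (3,1)='.' (+5 fires, +6 burnt)
Step 6: cell (3,1)='.' (+5 fires, +5 burnt)
Step 7: cell (3,1)='.' (+3 fires, +5 burnt)
Step 8: cell (3,1)='.' (+1 fires, +3 burnt)
Step 9: cell (3,1)='.' (+0 fires, +1 burnt)
  fire out at step 9

2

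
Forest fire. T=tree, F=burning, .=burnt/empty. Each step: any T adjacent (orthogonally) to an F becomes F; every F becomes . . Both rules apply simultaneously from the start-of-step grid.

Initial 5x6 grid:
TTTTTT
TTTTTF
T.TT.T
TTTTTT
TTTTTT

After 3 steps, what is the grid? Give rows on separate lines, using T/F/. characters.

Step 1: 3 trees catch fire, 1 burn out
  TTTTTF
  TTTTF.
  T.TT.F
  TTTTTT
  TTTTTT
Step 2: 3 trees catch fire, 3 burn out
  TTTTF.
  TTTF..
  T.TT..
  TTTTTF
  TTTTTT
Step 3: 5 trees catch fire, 3 burn out
  TTTF..
  TTF...
  T.TF..
  TTTTF.
  TTTTTF

TTTF..
TTF...
T.TF..
TTTTF.
TTTTTF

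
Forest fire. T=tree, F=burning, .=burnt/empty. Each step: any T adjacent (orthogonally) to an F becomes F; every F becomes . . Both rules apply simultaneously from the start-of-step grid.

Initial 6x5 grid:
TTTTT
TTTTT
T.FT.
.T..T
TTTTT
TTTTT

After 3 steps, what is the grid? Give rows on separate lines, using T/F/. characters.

Step 1: 2 trees catch fire, 1 burn out
  TTTTT
  TTFTT
  T..F.
  .T..T
  TTTTT
  TTTTT
Step 2: 3 trees catch fire, 2 burn out
  TTFTT
  TF.FT
  T....
  .T..T
  TTTTT
  TTTTT
Step 3: 4 trees catch fire, 3 burn out
  TF.FT
  F...F
  T....
  .T..T
  TTTTT
  TTTTT

TF.FT
F...F
T....
.T..T
TTTTT
TTTTT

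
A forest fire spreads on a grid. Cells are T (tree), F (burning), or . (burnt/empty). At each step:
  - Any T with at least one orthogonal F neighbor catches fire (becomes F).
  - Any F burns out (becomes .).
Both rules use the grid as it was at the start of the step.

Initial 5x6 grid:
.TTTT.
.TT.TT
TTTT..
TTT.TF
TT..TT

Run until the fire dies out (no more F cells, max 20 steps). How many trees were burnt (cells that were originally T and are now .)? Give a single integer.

Answer: 3

Derivation:
Step 1: +2 fires, +1 burnt (F count now 2)
Step 2: +1 fires, +2 burnt (F count now 1)
Step 3: +0 fires, +1 burnt (F count now 0)
Fire out after step 3
Initially T: 20, now '.': 13
Total burnt (originally-T cells now '.'): 3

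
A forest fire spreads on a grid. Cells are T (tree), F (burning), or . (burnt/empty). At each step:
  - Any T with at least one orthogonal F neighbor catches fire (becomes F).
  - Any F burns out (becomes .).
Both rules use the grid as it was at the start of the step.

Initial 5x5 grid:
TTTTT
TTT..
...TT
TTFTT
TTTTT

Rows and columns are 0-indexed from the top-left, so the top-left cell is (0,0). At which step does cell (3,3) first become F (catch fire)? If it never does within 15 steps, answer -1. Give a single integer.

Step 1: cell (3,3)='F' (+3 fires, +1 burnt)
  -> target ignites at step 1
Step 2: cell (3,3)='.' (+5 fires, +3 burnt)
Step 3: cell (3,3)='.' (+3 fires, +5 burnt)
Step 4: cell (3,3)='.' (+0 fires, +3 burnt)
  fire out at step 4

1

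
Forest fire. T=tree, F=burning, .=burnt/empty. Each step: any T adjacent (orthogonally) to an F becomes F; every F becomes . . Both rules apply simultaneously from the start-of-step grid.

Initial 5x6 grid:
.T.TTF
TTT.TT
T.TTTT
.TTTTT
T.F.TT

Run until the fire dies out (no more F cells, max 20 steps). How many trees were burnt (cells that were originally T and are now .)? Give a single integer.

Step 1: +3 fires, +2 burnt (F count now 3)
Step 2: +6 fires, +3 burnt (F count now 6)
Step 3: +5 fires, +6 burnt (F count now 5)
Step 4: +3 fires, +5 burnt (F count now 3)
Step 5: +2 fires, +3 burnt (F count now 2)
Step 6: +1 fires, +2 burnt (F count now 1)
Step 7: +0 fires, +1 burnt (F count now 0)
Fire out after step 7
Initially T: 21, now '.': 29
Total burnt (originally-T cells now '.'): 20

Answer: 20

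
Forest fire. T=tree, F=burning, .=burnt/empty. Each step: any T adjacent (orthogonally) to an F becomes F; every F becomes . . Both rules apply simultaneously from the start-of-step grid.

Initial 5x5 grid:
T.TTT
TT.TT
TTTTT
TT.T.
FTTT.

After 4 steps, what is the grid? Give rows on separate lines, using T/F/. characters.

Step 1: 2 trees catch fire, 1 burn out
  T.TTT
  TT.TT
  TTTTT
  FT.T.
  .FTT.
Step 2: 3 trees catch fire, 2 burn out
  T.TTT
  TT.TT
  FTTTT
  .F.T.
  ..FT.
Step 3: 3 trees catch fire, 3 burn out
  T.TTT
  FT.TT
  .FTTT
  ...T.
  ...F.
Step 4: 4 trees catch fire, 3 burn out
  F.TTT
  .F.TT
  ..FTT
  ...F.
  .....

F.TTT
.F.TT
..FTT
...F.
.....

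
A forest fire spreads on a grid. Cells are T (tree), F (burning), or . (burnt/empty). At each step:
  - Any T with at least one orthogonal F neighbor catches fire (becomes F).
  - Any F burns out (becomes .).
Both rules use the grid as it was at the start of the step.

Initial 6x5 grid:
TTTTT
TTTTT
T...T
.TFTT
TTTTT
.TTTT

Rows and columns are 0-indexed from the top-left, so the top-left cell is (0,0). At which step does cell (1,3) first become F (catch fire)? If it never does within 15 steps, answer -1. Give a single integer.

Step 1: cell (1,3)='T' (+3 fires, +1 burnt)
Step 2: cell (1,3)='T' (+4 fires, +3 burnt)
Step 3: cell (1,3)='T' (+5 fires, +4 burnt)
Step 4: cell (1,3)='T' (+2 fires, +5 burnt)
Step 5: cell (1,3)='F' (+2 fires, +2 burnt)
  -> target ignites at step 5
Step 6: cell (1,3)='.' (+2 fires, +2 burnt)
Step 7: cell (1,3)='.' (+2 fires, +2 burnt)
Step 8: cell (1,3)='.' (+2 fires, +2 burnt)
Step 9: cell (1,3)='.' (+2 fires, +2 burnt)
Step 10: cell (1,3)='.' (+0 fires, +2 burnt)
  fire out at step 10

5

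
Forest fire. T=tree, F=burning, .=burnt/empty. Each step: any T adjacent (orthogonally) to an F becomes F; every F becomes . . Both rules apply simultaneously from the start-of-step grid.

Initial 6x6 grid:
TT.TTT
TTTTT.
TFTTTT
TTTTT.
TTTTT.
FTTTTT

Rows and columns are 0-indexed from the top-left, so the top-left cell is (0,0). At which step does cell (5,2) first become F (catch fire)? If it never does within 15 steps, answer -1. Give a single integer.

Step 1: cell (5,2)='T' (+6 fires, +2 burnt)
Step 2: cell (5,2)='F' (+8 fires, +6 burnt)
  -> target ignites at step 2
Step 3: cell (5,2)='.' (+6 fires, +8 burnt)
Step 4: cell (5,2)='.' (+6 fires, +6 burnt)
Step 5: cell (5,2)='.' (+3 fires, +6 burnt)
Step 6: cell (5,2)='.' (+1 fires, +3 burnt)
Step 7: cell (5,2)='.' (+0 fires, +1 burnt)
  fire out at step 7

2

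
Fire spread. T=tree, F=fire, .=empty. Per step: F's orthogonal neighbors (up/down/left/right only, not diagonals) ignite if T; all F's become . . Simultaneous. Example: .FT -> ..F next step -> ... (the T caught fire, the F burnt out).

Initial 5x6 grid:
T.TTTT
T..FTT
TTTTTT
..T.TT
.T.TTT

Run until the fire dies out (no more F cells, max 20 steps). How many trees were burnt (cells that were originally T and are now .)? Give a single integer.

Answer: 20

Derivation:
Step 1: +3 fires, +1 burnt (F count now 3)
Step 2: +5 fires, +3 burnt (F count now 5)
Step 3: +5 fires, +5 burnt (F count now 5)
Step 4: +3 fires, +5 burnt (F count now 3)
Step 5: +3 fires, +3 burnt (F count now 3)
Step 6: +1 fires, +3 burnt (F count now 1)
Step 7: +0 fires, +1 burnt (F count now 0)
Fire out after step 7
Initially T: 21, now '.': 29
Total burnt (originally-T cells now '.'): 20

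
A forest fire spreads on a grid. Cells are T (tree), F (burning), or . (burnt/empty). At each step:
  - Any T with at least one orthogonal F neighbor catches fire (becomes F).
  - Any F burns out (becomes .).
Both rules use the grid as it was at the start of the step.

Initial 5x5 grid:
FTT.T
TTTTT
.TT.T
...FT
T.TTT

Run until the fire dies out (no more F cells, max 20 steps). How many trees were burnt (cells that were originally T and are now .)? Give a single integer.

Answer: 15

Derivation:
Step 1: +4 fires, +2 burnt (F count now 4)
Step 2: +5 fires, +4 burnt (F count now 5)
Step 3: +3 fires, +5 burnt (F count now 3)
Step 4: +3 fires, +3 burnt (F count now 3)
Step 5: +0 fires, +3 burnt (F count now 0)
Fire out after step 5
Initially T: 16, now '.': 24
Total burnt (originally-T cells now '.'): 15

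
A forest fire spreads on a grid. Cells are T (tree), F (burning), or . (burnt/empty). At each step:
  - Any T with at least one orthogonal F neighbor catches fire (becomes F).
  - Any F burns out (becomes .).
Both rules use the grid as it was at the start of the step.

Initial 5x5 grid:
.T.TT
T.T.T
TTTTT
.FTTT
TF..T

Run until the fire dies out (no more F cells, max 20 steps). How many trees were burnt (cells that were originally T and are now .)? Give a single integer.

Answer: 15

Derivation:
Step 1: +3 fires, +2 burnt (F count now 3)
Step 2: +3 fires, +3 burnt (F count now 3)
Step 3: +4 fires, +3 burnt (F count now 4)
Step 4: +2 fires, +4 burnt (F count now 2)
Step 5: +1 fires, +2 burnt (F count now 1)
Step 6: +1 fires, +1 burnt (F count now 1)
Step 7: +1 fires, +1 burnt (F count now 1)
Step 8: +0 fires, +1 burnt (F count now 0)
Fire out after step 8
Initially T: 16, now '.': 24
Total burnt (originally-T cells now '.'): 15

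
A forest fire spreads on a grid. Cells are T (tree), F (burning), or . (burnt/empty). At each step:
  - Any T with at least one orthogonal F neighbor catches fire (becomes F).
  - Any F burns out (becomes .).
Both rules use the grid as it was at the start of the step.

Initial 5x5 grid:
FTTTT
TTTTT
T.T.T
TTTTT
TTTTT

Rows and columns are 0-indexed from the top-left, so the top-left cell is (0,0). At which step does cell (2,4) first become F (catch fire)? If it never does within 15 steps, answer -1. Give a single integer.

Step 1: cell (2,4)='T' (+2 fires, +1 burnt)
Step 2: cell (2,4)='T' (+3 fires, +2 burnt)
Step 3: cell (2,4)='T' (+3 fires, +3 burnt)
Step 4: cell (2,4)='T' (+5 fires, +3 burnt)
Step 5: cell (2,4)='T' (+3 fires, +5 burnt)
Step 6: cell (2,4)='F' (+3 fires, +3 burnt)
  -> target ignites at step 6
Step 7: cell (2,4)='.' (+2 fires, +3 burnt)
Step 8: cell (2,4)='.' (+1 fires, +2 burnt)
Step 9: cell (2,4)='.' (+0 fires, +1 burnt)
  fire out at step 9

6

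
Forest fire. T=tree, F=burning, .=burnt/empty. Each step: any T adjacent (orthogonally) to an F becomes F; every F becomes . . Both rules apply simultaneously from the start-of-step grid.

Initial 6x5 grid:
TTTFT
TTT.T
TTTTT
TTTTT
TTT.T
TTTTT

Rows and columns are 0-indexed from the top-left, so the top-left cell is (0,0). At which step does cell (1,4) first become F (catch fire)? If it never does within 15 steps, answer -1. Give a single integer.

Step 1: cell (1,4)='T' (+2 fires, +1 burnt)
Step 2: cell (1,4)='F' (+3 fires, +2 burnt)
  -> target ignites at step 2
Step 3: cell (1,4)='.' (+4 fires, +3 burnt)
Step 4: cell (1,4)='.' (+5 fires, +4 burnt)
Step 5: cell (1,4)='.' (+5 fires, +5 burnt)
Step 6: cell (1,4)='.' (+4 fires, +5 burnt)
Step 7: cell (1,4)='.' (+3 fires, +4 burnt)
Step 8: cell (1,4)='.' (+1 fires, +3 burnt)
Step 9: cell (1,4)='.' (+0 fires, +1 burnt)
  fire out at step 9

2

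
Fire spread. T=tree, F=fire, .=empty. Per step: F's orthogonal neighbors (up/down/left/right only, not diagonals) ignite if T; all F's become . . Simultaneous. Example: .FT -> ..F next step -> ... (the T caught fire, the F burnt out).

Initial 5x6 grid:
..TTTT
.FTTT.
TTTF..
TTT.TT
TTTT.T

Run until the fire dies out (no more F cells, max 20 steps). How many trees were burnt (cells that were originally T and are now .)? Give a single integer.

Step 1: +4 fires, +2 burnt (F count now 4)
Step 2: +6 fires, +4 burnt (F count now 6)
Step 3: +4 fires, +6 burnt (F count now 4)
Step 4: +3 fires, +4 burnt (F count now 3)
Step 5: +0 fires, +3 burnt (F count now 0)
Fire out after step 5
Initially T: 20, now '.': 27
Total burnt (originally-T cells now '.'): 17

Answer: 17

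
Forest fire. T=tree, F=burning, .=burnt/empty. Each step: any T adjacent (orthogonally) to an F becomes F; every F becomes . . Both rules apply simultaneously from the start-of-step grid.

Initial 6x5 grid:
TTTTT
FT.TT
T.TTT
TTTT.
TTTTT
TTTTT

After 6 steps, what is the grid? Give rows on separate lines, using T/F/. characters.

Step 1: 3 trees catch fire, 1 burn out
  FTTTT
  .F.TT
  F.TTT
  TTTT.
  TTTTT
  TTTTT
Step 2: 2 trees catch fire, 3 burn out
  .FTTT
  ...TT
  ..TTT
  FTTT.
  TTTTT
  TTTTT
Step 3: 3 trees catch fire, 2 burn out
  ..FTT
  ...TT
  ..TTT
  .FTT.
  FTTTT
  TTTTT
Step 4: 4 trees catch fire, 3 burn out
  ...FT
  ...TT
  ..TTT
  ..FT.
  .FTTT
  FTTTT
Step 5: 6 trees catch fire, 4 burn out
  ....F
  ...FT
  ..FTT
  ...F.
  ..FTT
  .FTTT
Step 6: 4 trees catch fire, 6 burn out
  .....
  ....F
  ...FT
  .....
  ...FT
  ..FTT

.....
....F
...FT
.....
...FT
..FTT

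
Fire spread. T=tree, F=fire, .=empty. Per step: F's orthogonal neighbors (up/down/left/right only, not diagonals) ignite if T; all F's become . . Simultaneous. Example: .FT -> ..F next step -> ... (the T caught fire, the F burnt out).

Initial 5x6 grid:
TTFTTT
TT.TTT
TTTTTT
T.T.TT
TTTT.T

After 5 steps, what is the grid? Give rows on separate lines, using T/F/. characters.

Step 1: 2 trees catch fire, 1 burn out
  TF.FTT
  TT.TTT
  TTTTTT
  T.T.TT
  TTTT.T
Step 2: 4 trees catch fire, 2 burn out
  F...FT
  TF.FTT
  TTTTTT
  T.T.TT
  TTTT.T
Step 3: 5 trees catch fire, 4 burn out
  .....F
  F...FT
  TFTFTT
  T.T.TT
  TTTT.T
Step 4: 4 trees catch fire, 5 burn out
  ......
  .....F
  F.F.FT
  T.T.TT
  TTTT.T
Step 5: 4 trees catch fire, 4 burn out
  ......
  ......
  .....F
  F.F.FT
  TTTT.T

......
......
.....F
F.F.FT
TTTT.T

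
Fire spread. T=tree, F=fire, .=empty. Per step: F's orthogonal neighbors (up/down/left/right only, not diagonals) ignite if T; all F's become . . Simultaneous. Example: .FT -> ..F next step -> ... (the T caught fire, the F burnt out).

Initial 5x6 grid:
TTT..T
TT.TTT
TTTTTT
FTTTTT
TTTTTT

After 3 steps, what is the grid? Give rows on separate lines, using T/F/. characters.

Step 1: 3 trees catch fire, 1 burn out
  TTT..T
  TT.TTT
  FTTTTT
  .FTTTT
  FTTTTT
Step 2: 4 trees catch fire, 3 burn out
  TTT..T
  FT.TTT
  .FTTTT
  ..FTTT
  .FTTTT
Step 3: 5 trees catch fire, 4 burn out
  FTT..T
  .F.TTT
  ..FTTT
  ...FTT
  ..FTTT

FTT..T
.F.TTT
..FTTT
...FTT
..FTTT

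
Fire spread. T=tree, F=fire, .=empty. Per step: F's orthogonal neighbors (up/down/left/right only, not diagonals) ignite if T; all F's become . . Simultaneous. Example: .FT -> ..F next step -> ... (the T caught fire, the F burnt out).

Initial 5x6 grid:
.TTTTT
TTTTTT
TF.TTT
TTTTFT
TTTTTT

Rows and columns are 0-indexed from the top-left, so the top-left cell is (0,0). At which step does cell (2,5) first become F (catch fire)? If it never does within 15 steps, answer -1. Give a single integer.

Step 1: cell (2,5)='T' (+7 fires, +2 burnt)
Step 2: cell (2,5)='F' (+11 fires, +7 burnt)
  -> target ignites at step 2
Step 3: cell (2,5)='.' (+6 fires, +11 burnt)
Step 4: cell (2,5)='.' (+2 fires, +6 burnt)
Step 5: cell (2,5)='.' (+0 fires, +2 burnt)
  fire out at step 5

2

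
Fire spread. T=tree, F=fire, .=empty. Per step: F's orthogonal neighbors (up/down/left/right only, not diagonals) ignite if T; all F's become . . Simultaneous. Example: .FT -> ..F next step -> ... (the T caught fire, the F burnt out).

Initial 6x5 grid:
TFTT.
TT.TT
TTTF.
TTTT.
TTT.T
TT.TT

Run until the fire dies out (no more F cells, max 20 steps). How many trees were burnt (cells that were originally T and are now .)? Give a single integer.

Answer: 19

Derivation:
Step 1: +6 fires, +2 burnt (F count now 6)
Step 2: +5 fires, +6 burnt (F count now 5)
Step 3: +3 fires, +5 burnt (F count now 3)
Step 4: +2 fires, +3 burnt (F count now 2)
Step 5: +2 fires, +2 burnt (F count now 2)
Step 6: +1 fires, +2 burnt (F count now 1)
Step 7: +0 fires, +1 burnt (F count now 0)
Fire out after step 7
Initially T: 22, now '.': 27
Total burnt (originally-T cells now '.'): 19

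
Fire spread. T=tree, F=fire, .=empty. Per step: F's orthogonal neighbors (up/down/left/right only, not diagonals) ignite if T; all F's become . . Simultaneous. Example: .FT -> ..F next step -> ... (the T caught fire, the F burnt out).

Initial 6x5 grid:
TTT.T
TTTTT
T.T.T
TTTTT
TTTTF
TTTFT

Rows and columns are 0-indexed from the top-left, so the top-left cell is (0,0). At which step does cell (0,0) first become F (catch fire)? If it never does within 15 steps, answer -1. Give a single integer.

Step 1: cell (0,0)='T' (+4 fires, +2 burnt)
Step 2: cell (0,0)='T' (+4 fires, +4 burnt)
Step 3: cell (0,0)='T' (+4 fires, +4 burnt)
Step 4: cell (0,0)='T' (+5 fires, +4 burnt)
Step 5: cell (0,0)='T' (+2 fires, +5 burnt)
Step 6: cell (0,0)='T' (+3 fires, +2 burnt)
Step 7: cell (0,0)='T' (+2 fires, +3 burnt)
Step 8: cell (0,0)='F' (+1 fires, +2 burnt)
  -> target ignites at step 8
Step 9: cell (0,0)='.' (+0 fires, +1 burnt)
  fire out at step 9

8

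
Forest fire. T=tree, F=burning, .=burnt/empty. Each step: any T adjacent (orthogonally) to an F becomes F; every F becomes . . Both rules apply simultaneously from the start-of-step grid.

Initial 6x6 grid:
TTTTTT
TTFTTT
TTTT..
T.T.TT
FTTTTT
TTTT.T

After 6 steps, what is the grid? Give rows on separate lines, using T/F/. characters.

Step 1: 7 trees catch fire, 2 burn out
  TTFTTT
  TF.FTT
  TTFT..
  F.T.TT
  .FTTTT
  FTTT.T
Step 2: 10 trees catch fire, 7 burn out
  TF.FTT
  F...FT
  FF.F..
  ..F.TT
  ..FTTT
  .FTT.T
Step 3: 5 trees catch fire, 10 burn out
  F...FT
  .....F
  ......
  ....TT
  ...FTT
  ..FT.T
Step 4: 3 trees catch fire, 5 burn out
  .....F
  ......
  ......
  ....TT
  ....FT
  ...F.T
Step 5: 2 trees catch fire, 3 burn out
  ......
  ......
  ......
  ....FT
  .....F
  .....T
Step 6: 2 trees catch fire, 2 burn out
  ......
  ......
  ......
  .....F
  ......
  .....F

......
......
......
.....F
......
.....F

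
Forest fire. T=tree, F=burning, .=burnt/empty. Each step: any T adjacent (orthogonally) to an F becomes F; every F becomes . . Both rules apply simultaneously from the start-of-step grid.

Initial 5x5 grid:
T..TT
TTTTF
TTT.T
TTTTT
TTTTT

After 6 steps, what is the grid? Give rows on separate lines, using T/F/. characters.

Step 1: 3 trees catch fire, 1 burn out
  T..TF
  TTTF.
  TTT.F
  TTTTT
  TTTTT
Step 2: 3 trees catch fire, 3 burn out
  T..F.
  TTF..
  TTT..
  TTTTF
  TTTTT
Step 3: 4 trees catch fire, 3 burn out
  T....
  TF...
  TTF..
  TTTF.
  TTTTF
Step 4: 4 trees catch fire, 4 burn out
  T....
  F....
  TF...
  TTF..
  TTTF.
Step 5: 4 trees catch fire, 4 burn out
  F....
  .....
  F....
  TF...
  TTF..
Step 6: 2 trees catch fire, 4 burn out
  .....
  .....
  .....
  F....
  TF...

.....
.....
.....
F....
TF...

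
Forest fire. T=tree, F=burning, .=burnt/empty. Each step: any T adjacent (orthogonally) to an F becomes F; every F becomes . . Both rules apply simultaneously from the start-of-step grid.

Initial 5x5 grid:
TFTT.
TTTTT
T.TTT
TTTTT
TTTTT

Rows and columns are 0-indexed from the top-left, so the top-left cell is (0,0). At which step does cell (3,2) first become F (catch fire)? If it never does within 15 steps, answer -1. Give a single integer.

Step 1: cell (3,2)='T' (+3 fires, +1 burnt)
Step 2: cell (3,2)='T' (+3 fires, +3 burnt)
Step 3: cell (3,2)='T' (+3 fires, +3 burnt)
Step 4: cell (3,2)='F' (+4 fires, +3 burnt)
  -> target ignites at step 4
Step 5: cell (3,2)='.' (+5 fires, +4 burnt)
Step 6: cell (3,2)='.' (+3 fires, +5 burnt)
Step 7: cell (3,2)='.' (+1 fires, +3 burnt)
Step 8: cell (3,2)='.' (+0 fires, +1 burnt)
  fire out at step 8

4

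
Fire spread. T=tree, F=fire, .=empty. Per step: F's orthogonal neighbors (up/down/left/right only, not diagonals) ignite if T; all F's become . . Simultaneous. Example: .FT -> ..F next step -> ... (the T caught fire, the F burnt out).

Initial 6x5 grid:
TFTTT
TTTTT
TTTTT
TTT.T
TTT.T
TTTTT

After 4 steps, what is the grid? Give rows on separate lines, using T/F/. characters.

Step 1: 3 trees catch fire, 1 burn out
  F.FTT
  TFTTT
  TTTTT
  TTT.T
  TTT.T
  TTTTT
Step 2: 4 trees catch fire, 3 burn out
  ...FT
  F.FTT
  TFTTT
  TTT.T
  TTT.T
  TTTTT
Step 3: 5 trees catch fire, 4 burn out
  ....F
  ...FT
  F.FTT
  TFT.T
  TTT.T
  TTTTT
Step 4: 5 trees catch fire, 5 burn out
  .....
  ....F
  ...FT
  F.F.T
  TFT.T
  TTTTT

.....
....F
...FT
F.F.T
TFT.T
TTTTT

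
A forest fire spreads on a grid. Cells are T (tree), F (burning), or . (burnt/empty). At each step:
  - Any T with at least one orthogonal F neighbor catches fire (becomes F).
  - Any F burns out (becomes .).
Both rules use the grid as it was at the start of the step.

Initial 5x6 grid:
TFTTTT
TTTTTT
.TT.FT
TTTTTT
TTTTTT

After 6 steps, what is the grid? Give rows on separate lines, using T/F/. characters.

Step 1: 6 trees catch fire, 2 burn out
  F.FTTT
  TFTTFT
  .TT..F
  TTTTFT
  TTTTTT
Step 2: 10 trees catch fire, 6 burn out
  ...FFT
  F.FF.F
  .FT...
  TTTF.F
  TTTTFT
Step 3: 6 trees catch fire, 10 burn out
  .....F
  ......
  ..F...
  TFF...
  TTTF.F
Step 4: 3 trees catch fire, 6 burn out
  ......
  ......
  ......
  F.....
  TFF...
Step 5: 1 trees catch fire, 3 burn out
  ......
  ......
  ......
  ......
  F.....
Step 6: 0 trees catch fire, 1 burn out
  ......
  ......
  ......
  ......
  ......

......
......
......
......
......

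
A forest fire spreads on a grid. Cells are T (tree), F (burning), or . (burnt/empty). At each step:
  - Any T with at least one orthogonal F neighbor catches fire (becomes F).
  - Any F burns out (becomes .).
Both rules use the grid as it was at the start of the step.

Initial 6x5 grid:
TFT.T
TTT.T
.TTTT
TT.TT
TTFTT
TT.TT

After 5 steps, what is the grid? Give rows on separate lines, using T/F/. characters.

Step 1: 5 trees catch fire, 2 burn out
  F.F.T
  TFT.T
  .TTTT
  TT.TT
  TF.FT
  TT.TT
Step 2: 9 trees catch fire, 5 burn out
  ....T
  F.F.T
  .FTTT
  TF.FT
  F...F
  TF.FT
Step 3: 6 trees catch fire, 9 burn out
  ....T
  ....T
  ..FFT
  F...F
  .....
  F...F
Step 4: 1 trees catch fire, 6 burn out
  ....T
  ....T
  ....F
  .....
  .....
  .....
Step 5: 1 trees catch fire, 1 burn out
  ....T
  ....F
  .....
  .....
  .....
  .....

....T
....F
.....
.....
.....
.....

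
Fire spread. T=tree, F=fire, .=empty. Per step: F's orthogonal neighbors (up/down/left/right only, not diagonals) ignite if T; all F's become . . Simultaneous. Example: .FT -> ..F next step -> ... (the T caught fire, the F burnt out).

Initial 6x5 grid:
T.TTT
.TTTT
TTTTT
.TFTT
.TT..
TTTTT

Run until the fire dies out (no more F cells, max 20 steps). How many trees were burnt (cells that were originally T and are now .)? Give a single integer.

Step 1: +4 fires, +1 burnt (F count now 4)
Step 2: +6 fires, +4 burnt (F count now 6)
Step 3: +7 fires, +6 burnt (F count now 7)
Step 4: +4 fires, +7 burnt (F count now 4)
Step 5: +1 fires, +4 burnt (F count now 1)
Step 6: +0 fires, +1 burnt (F count now 0)
Fire out after step 6
Initially T: 23, now '.': 29
Total burnt (originally-T cells now '.'): 22

Answer: 22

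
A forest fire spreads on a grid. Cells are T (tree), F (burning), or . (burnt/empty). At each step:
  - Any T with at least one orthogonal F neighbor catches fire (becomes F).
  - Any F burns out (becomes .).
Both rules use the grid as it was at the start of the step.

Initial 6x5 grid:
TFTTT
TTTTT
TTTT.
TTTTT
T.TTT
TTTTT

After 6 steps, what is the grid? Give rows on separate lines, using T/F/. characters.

Step 1: 3 trees catch fire, 1 burn out
  F.FTT
  TFTTT
  TTTT.
  TTTTT
  T.TTT
  TTTTT
Step 2: 4 trees catch fire, 3 burn out
  ...FT
  F.FTT
  TFTT.
  TTTTT
  T.TTT
  TTTTT
Step 3: 5 trees catch fire, 4 burn out
  ....F
  ...FT
  F.FT.
  TFTTT
  T.TTT
  TTTTT
Step 4: 4 trees catch fire, 5 burn out
  .....
  ....F
  ...F.
  F.FTT
  T.TTT
  TTTTT
Step 5: 3 trees catch fire, 4 burn out
  .....
  .....
  .....
  ...FT
  F.FTT
  TTTTT
Step 6: 4 trees catch fire, 3 burn out
  .....
  .....
  .....
  ....F
  ...FT
  FTFTT

.....
.....
.....
....F
...FT
FTFTT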